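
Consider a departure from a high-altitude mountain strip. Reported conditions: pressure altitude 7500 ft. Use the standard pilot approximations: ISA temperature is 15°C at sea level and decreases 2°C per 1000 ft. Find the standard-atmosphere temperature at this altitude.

0°C

ISA temperature = 15 − 2 × (7500/1000) = 15 − 15 = 0°C.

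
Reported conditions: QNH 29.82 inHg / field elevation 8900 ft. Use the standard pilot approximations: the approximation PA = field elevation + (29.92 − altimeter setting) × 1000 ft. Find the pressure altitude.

Pressure correction = (29.92 − 29.82) × 1000 = +100 ft.
Pressure altitude = 8900 + (+100) = 9000 ft.

9000 ft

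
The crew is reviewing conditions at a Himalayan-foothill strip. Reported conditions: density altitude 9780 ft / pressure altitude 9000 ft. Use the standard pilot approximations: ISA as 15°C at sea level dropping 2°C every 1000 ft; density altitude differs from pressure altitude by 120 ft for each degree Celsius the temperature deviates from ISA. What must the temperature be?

3.5°C

Density altitude − pressure altitude = 9780 − 9000 = +780 ft.
At 120 ft/°C that is an ISA deviation of 780/120 = +6.5°C.
ISA temperature at 9000 ft = 15 − 2 × (9000/1000) = -3°C.
OAT = ISA + deviation = -3 + (+6.5) = 3.5°C.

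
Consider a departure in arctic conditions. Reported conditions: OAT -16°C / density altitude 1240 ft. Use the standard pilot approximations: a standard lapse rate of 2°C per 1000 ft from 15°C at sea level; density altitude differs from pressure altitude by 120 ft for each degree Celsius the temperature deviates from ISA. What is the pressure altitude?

DA = PA + 120 × (OAT − (15 − 2·PA/1000)) = PA + 120·OAT − 1800 + 0.24·PA = 1.24·PA + 120·OAT − 1800.
So 1.24·PA = 1240 − 120 × (-16) + 1800 = 4960.
PA = 4960 / 1.24 = 4000 ft.

4000 ft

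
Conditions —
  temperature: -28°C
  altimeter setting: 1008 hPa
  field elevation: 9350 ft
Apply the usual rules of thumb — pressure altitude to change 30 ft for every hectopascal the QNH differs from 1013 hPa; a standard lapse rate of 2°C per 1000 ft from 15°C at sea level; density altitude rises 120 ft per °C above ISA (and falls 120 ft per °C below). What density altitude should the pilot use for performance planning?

Pressure altitude = 9350 + (1013 − 1008) × 30 = 9350 + (+150) = 9500 ft.
ISA temperature at 9500 ft = 15 − 2 × (9500/1000) = -4°C.
ISA deviation = -28 − (-4) = -24°C.
Density altitude = 9500 + 120 × (-24) = 6620 ft.

6620 ft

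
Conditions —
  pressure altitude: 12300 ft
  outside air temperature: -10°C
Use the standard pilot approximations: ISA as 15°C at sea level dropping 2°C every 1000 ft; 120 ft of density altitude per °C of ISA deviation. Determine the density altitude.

ISA temperature at 12300 ft = 15 − 2 × (12300/1000) = -9.6°C.
ISA deviation = -10 − (-9.6) = -0.4°C.
Density altitude = 12300 + 120 × (-0.4) = 12300 + (-48) = 12252 ft.

12252 ft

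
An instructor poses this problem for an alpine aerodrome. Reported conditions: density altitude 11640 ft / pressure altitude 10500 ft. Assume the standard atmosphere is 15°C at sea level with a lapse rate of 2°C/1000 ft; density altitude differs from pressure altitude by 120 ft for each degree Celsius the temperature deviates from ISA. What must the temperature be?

3.5°C

Density altitude − pressure altitude = 11640 − 10500 = +1140 ft.
At 120 ft/°C that is an ISA deviation of 1140/120 = +9.5°C.
ISA temperature at 10500 ft = 15 − 2 × (10500/1000) = -6°C.
OAT = ISA + deviation = -6 + (+9.5) = 3.5°C.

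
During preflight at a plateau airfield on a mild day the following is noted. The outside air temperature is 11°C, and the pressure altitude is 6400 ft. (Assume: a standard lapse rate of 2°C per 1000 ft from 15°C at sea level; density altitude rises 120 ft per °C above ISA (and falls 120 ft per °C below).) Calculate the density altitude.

7456 ft

ISA temperature at 6400 ft = 15 − 2 × (6400/1000) = 2.2°C.
ISA deviation = 11 − 2.2 = +8.8°C.
Density altitude = 6400 + 120 × (8.8) = 6400 + (+1056) = 7456 ft.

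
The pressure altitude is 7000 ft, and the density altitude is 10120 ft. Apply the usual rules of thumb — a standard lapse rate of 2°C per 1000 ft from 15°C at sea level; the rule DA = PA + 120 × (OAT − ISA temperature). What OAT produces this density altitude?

27°C

Density altitude − pressure altitude = 10120 − 7000 = +3120 ft.
At 120 ft/°C that is an ISA deviation of 3120/120 = +26°C.
ISA temperature at 7000 ft = 15 − 2 × (7000/1000) = 1°C.
OAT = ISA + deviation = 1 + (+26) = 27°C.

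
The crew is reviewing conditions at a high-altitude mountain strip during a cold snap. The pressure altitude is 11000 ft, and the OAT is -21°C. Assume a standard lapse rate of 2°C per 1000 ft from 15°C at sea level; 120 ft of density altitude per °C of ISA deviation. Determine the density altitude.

ISA temperature at 11000 ft = 15 − 2 × (11000/1000) = -7°C.
ISA deviation = -21 − (-7) = -14°C.
Density altitude = 11000 + 120 × (-14) = 11000 + (-1680) = 9320 ft.

9320 ft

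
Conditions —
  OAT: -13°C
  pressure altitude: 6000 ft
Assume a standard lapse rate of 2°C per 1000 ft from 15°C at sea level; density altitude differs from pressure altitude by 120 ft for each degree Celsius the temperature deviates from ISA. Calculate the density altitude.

ISA temperature at 6000 ft = 15 − 2 × (6000/1000) = 3°C.
ISA deviation = -13 − 3 = -16°C.
Density altitude = 6000 + 120 × (-16) = 6000 + (-1920) = 4080 ft.

4080 ft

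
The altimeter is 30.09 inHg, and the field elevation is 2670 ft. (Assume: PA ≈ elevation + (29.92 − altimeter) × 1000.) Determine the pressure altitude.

2500 ft

Pressure correction = (29.92 − 30.09) × 1000 = -170 ft.
Pressure altitude = 2670 + (-170) = 2500 ft.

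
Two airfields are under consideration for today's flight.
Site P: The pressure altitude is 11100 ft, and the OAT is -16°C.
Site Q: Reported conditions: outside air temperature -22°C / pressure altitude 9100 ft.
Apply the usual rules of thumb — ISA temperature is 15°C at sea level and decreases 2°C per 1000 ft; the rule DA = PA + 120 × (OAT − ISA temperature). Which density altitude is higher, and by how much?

Site P: ISA temp = -7.2°C, deviation -8.8°C, DA = 11100 + 120 × (-8.8) = 10044 ft.
Site Q: ISA temp = -3.2°C, deviation -18.8°C, DA = 9100 + 120 × (-18.8) = 6844 ft.
Site P is higher by 10044 − 6844 = 3200 ft.

Site P by 3200 ft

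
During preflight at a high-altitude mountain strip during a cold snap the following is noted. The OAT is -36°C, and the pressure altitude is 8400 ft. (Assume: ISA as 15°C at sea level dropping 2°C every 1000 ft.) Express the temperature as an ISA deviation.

ISA temperature at 8400 ft = 15 − 2 × (8400/1000) = -1.8°C.
Deviation = OAT − ISA = -36 − (-1.8) = -34.2°C.

ISA-34.2°C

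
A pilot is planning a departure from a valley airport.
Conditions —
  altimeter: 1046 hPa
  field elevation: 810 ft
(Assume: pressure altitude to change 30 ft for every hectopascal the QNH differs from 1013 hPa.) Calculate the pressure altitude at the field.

Pressure correction = (1013 − 1046) × 30 = -990 ft.
Pressure altitude = 810 + (-990) = -180 ft.

-180 ft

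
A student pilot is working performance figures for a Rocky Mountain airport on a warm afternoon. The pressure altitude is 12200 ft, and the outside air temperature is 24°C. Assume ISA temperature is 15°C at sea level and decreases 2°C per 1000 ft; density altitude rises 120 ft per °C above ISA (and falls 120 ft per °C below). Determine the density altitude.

ISA temperature at 12200 ft = 15 − 2 × (12200/1000) = -9.4°C.
ISA deviation = 24 − (-9.4) = +33.4°C.
Density altitude = 12200 + 120 × (33.4) = 12200 + (+4008) = 16208 ft.

16208 ft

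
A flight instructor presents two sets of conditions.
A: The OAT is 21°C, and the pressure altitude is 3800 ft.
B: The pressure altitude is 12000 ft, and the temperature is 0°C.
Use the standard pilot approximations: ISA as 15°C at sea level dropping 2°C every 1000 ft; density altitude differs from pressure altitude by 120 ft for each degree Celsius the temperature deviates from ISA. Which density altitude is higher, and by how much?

A: ISA temp = 7.4°C, deviation +13.6°C, DA = 3800 + 120 × 13.6 = 5432 ft.
B: ISA temp = -9°C, deviation +9°C, DA = 12000 + 120 × 9 = 13080 ft.
B is higher by 13080 − 5432 = 7648 ft.

B by 7648 ft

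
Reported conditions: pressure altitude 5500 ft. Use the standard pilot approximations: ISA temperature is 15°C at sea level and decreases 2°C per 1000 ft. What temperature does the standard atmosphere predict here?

4°C

ISA temperature = 15 − 2 × (5500/1000) = 15 − 11 = 4°C.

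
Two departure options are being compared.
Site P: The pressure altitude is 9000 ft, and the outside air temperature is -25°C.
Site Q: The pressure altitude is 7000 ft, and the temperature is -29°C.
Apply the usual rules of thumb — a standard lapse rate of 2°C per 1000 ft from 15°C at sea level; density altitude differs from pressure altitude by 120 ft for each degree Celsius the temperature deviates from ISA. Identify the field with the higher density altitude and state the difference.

Site P by 2960 ft

Site P: ISA temp = -3°C, deviation -22°C, DA = 9000 + 120 × (-22) = 6360 ft.
Site Q: ISA temp = 1°C, deviation -30°C, DA = 7000 + 120 × (-30) = 3400 ft.
Site P is higher by 6360 − 3400 = 2960 ft.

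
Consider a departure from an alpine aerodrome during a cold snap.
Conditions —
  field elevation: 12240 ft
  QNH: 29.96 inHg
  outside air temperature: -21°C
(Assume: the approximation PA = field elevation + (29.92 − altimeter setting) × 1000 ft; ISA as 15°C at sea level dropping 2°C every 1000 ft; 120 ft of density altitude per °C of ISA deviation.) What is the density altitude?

Pressure altitude = 12240 + (29.92 − 29.96) × 1000 = 12240 + (-40) = 12200 ft.
ISA temperature at 12200 ft = 15 − 2 × (12200/1000) = -9.4°C.
ISA deviation = -21 − (-9.4) = -11.6°C.
Density altitude = 12200 + 120 × (-11.6) = 10808 ft.

10808 ft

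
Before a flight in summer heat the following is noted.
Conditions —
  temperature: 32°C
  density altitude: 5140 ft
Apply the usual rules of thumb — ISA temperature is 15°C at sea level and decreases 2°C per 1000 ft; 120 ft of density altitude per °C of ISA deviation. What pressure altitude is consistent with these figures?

DA = PA + 120 × (OAT − (15 − 2·PA/1000)) = PA + 120·OAT − 1800 + 0.24·PA = 1.24·PA + 120·OAT − 1800.
So 1.24·PA = 5140 − 120 × 32 + 1800 = 3100.
PA = 3100 / 1.24 = 2500 ft.

2500 ft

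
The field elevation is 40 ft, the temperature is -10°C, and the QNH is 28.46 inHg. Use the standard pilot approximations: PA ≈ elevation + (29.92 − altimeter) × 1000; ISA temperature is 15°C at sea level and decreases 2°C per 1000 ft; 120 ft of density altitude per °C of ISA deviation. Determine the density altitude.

-1140 ft

Pressure altitude = 40 + (29.92 − 28.46) × 1000 = 40 + (+1460) = 1500 ft.
ISA temperature at 1500 ft = 15 − 2 × (1500/1000) = 12°C.
ISA deviation = -10 − 12 = -22°C.
Density altitude = 1500 + 120 × (-22) = -1140 ft.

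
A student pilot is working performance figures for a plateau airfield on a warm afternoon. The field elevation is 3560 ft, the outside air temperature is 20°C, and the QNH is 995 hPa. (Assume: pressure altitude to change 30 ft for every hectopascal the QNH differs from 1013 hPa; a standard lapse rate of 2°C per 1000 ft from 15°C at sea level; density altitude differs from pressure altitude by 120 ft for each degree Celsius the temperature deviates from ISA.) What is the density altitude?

5684 ft

Pressure altitude = 3560 + (1013 − 995) × 30 = 3560 + (+540) = 4100 ft.
ISA temperature at 4100 ft = 15 − 2 × (4100/1000) = 6.8°C.
ISA deviation = 20 − 6.8 = +13.2°C.
Density altitude = 4100 + 120 × (13.2) = 5684 ft.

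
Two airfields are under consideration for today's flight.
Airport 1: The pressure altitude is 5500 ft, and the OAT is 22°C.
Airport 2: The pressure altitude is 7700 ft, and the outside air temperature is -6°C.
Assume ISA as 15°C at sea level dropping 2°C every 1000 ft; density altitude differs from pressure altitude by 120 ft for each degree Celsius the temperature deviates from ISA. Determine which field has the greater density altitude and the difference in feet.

Airport 1 by 632 ft

Airport 1: ISA temp = 4°C, deviation +18°C, DA = 5500 + 120 × 18 = 7660 ft.
Airport 2: ISA temp = -0.4°C, deviation -5.6°C, DA = 7700 + 120 × (-5.6) = 7028 ft.
Airport 1 is higher by 7660 − 7028 = 632 ft.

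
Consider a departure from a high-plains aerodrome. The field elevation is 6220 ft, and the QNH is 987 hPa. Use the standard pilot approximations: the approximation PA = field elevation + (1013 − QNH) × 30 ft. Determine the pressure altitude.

Pressure correction = (1013 − 987) × 30 = +780 ft.
Pressure altitude = 6220 + (+780) = 7000 ft.

7000 ft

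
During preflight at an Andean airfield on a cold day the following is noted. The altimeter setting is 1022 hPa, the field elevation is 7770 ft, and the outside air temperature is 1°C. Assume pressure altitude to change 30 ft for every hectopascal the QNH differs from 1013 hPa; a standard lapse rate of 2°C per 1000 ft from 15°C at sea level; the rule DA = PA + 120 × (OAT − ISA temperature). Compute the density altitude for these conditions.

7620 ft

Pressure altitude = 7770 + (1013 − 1022) × 30 = 7770 + (-270) = 7500 ft.
ISA temperature at 7500 ft = 15 − 2 × (7500/1000) = 0°C.
ISA deviation = 1 − 0 = +1°C.
Density altitude = 7500 + 120 × (1) = 7620 ft.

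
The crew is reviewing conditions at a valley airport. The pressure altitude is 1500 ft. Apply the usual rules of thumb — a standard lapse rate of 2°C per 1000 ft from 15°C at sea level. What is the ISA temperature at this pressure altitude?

ISA temperature = 15 − 2 × (1500/1000) = 15 − 3 = 12°C.

12°C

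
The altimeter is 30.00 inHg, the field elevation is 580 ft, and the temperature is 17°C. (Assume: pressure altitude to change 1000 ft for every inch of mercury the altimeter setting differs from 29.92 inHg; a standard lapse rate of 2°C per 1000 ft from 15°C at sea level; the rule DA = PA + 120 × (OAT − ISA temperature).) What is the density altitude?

Pressure altitude = 580 + (29.92 − 30.00) × 1000 = 580 + (-80) = 500 ft.
ISA temperature at 500 ft = 15 − 2 × (500/1000) = 14°C.
ISA deviation = 17 − 14 = +3°C.
Density altitude = 500 + 120 × (3) = 860 ft.

860 ft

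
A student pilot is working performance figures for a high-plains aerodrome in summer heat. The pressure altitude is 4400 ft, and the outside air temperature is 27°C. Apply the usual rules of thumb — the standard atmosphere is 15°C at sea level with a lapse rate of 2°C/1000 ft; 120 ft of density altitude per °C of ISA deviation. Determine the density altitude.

6896 ft

ISA temperature at 4400 ft = 15 − 2 × (4400/1000) = 6.2°C.
ISA deviation = 27 − 6.2 = +20.8°C.
Density altitude = 4400 + 120 × (20.8) = 4400 + (+2496) = 6896 ft.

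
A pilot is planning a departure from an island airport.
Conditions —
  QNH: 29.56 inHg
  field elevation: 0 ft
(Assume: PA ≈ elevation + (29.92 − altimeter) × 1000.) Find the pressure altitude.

Pressure correction = (29.92 − 29.56) × 1000 = +360 ft.
Pressure altitude = 0 + (+360) = 360 ft.

360 ft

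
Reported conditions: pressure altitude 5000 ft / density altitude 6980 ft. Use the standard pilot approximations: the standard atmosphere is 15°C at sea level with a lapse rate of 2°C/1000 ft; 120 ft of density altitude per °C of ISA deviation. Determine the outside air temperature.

Density altitude − pressure altitude = 6980 − 5000 = +1980 ft.
At 120 ft/°C that is an ISA deviation of 1980/120 = +16.5°C.
ISA temperature at 5000 ft = 15 − 2 × (5000/1000) = 5°C.
OAT = ISA + deviation = 5 + (+16.5) = 21.5°C.

21.5°C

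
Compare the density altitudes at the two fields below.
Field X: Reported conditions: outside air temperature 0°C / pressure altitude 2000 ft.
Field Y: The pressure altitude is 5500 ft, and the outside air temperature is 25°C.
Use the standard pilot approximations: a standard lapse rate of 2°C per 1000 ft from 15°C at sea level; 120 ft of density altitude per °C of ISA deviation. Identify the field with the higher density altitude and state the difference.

Field X: ISA temp = 11°C, deviation -11°C, DA = 2000 + 120 × (-11) = 680 ft.
Field Y: ISA temp = 4°C, deviation +21°C, DA = 5500 + 120 × 21 = 8020 ft.
Field Y is higher by 8020 − 680 = 7340 ft.

Field Y by 7340 ft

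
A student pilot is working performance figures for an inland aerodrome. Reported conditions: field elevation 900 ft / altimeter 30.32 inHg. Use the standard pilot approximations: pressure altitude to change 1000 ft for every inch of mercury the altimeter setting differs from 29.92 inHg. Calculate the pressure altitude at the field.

500 ft

Pressure correction = (29.92 − 30.32) × 1000 = -400 ft.
Pressure altitude = 900 + (-400) = 500 ft.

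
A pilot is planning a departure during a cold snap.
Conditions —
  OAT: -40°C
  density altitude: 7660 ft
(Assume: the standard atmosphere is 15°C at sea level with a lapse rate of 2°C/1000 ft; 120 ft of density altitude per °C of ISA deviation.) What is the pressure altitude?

11500 ft

DA = PA + 120 × (OAT − (15 − 2·PA/1000)) = PA + 120·OAT − 1800 + 0.24·PA = 1.24·PA + 120·OAT − 1800.
So 1.24·PA = 7660 − 120 × (-40) + 1800 = 14260.
PA = 14260 / 1.24 = 11500 ft.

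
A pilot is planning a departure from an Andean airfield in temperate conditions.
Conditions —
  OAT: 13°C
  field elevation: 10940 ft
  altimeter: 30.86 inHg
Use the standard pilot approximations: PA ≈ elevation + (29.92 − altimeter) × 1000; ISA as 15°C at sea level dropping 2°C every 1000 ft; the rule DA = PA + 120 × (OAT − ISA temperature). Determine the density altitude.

12160 ft

Pressure altitude = 10940 + (29.92 − 30.86) × 1000 = 10940 + (-940) = 10000 ft.
ISA temperature at 10000 ft = 15 − 2 × (10000/1000) = -5°C.
ISA deviation = 13 − (-5) = +18°C.
Density altitude = 10000 + 120 × (18) = 12160 ft.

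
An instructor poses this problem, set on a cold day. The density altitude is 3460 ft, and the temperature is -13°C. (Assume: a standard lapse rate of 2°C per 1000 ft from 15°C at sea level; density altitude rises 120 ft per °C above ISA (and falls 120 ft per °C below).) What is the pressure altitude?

5500 ft

DA = PA + 120 × (OAT − (15 − 2·PA/1000)) = PA + 120·OAT − 1800 + 0.24·PA = 1.24·PA + 120·OAT − 1800.
So 1.24·PA = 3460 − 120 × (-13) + 1800 = 6820.
PA = 6820 / 1.24 = 5500 ft.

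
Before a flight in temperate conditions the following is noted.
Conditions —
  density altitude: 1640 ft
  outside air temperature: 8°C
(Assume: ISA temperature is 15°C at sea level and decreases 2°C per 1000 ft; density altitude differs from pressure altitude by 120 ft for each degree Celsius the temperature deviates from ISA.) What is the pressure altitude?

DA = PA + 120 × (OAT − (15 − 2·PA/1000)) = PA + 120·OAT − 1800 + 0.24·PA = 1.24·PA + 120·OAT − 1800.
So 1.24·PA = 1640 − 120 × 8 + 1800 = 2480.
PA = 2480 / 1.24 = 2000 ft.

2000 ft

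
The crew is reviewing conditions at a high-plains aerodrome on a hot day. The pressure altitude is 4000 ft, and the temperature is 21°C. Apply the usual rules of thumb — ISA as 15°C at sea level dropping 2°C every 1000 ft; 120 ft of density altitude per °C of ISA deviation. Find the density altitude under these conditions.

5680 ft

ISA temperature at 4000 ft = 15 − 2 × (4000/1000) = 7°C.
ISA deviation = 21 − 7 = +14°C.
Density altitude = 4000 + 120 × (14) = 4000 + (+1680) = 5680 ft.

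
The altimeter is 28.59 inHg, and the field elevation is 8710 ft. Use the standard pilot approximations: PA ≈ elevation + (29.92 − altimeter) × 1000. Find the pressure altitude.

10040 ft

Pressure correction = (29.92 − 28.59) × 1000 = +1330 ft.
Pressure altitude = 8710 + (+1330) = 10040 ft.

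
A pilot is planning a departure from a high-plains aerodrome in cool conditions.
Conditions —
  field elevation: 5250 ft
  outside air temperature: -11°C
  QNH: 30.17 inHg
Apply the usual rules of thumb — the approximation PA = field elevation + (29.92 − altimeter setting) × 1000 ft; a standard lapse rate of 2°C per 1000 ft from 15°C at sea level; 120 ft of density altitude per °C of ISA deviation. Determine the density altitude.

Pressure altitude = 5250 + (29.92 − 30.17) × 1000 = 5250 + (-250) = 5000 ft.
ISA temperature at 5000 ft = 15 − 2 × (5000/1000) = 5°C.
ISA deviation = -11 − 5 = -16°C.
Density altitude = 5000 + 120 × (-16) = 3080 ft.

3080 ft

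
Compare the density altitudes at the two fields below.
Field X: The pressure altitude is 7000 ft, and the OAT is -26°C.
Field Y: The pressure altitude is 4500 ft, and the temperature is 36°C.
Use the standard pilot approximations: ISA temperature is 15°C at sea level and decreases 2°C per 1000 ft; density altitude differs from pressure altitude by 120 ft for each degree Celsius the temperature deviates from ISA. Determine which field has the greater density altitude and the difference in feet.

Field Y by 4340 ft

Field X: ISA temp = 1°C, deviation -27°C, DA = 7000 + 120 × (-27) = 3760 ft.
Field Y: ISA temp = 6°C, deviation +30°C, DA = 4500 + 120 × 30 = 8100 ft.
Field Y is higher by 8100 − 3760 = 4340 ft.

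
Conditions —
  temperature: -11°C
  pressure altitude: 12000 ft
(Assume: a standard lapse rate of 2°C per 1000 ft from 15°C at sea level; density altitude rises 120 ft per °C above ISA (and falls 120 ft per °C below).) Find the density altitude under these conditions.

ISA temperature at 12000 ft = 15 − 2 × (12000/1000) = -9°C.
ISA deviation = -11 − (-9) = -2°C.
Density altitude = 12000 + 120 × (-2) = 12000 + (-240) = 11760 ft.

11760 ft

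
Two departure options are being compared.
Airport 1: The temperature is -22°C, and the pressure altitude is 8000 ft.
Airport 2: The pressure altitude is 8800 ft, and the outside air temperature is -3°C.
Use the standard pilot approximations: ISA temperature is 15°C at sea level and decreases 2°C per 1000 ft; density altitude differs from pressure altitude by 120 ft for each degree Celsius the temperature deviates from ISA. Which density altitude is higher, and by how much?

Airport 1: ISA temp = -1°C, deviation -21°C, DA = 8000 + 120 × (-21) = 5480 ft.
Airport 2: ISA temp = -2.6°C, deviation -0.4°C, DA = 8800 + 120 × (-0.4) = 8752 ft.
Airport 2 is higher by 8752 − 5480 = 3272 ft.

Airport 2 by 3272 ft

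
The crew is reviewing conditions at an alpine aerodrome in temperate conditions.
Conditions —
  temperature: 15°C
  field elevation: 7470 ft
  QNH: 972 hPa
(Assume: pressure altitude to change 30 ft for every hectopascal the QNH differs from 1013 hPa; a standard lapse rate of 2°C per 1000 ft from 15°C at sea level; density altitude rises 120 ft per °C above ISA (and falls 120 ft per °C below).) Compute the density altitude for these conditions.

Pressure altitude = 7470 + (1013 − 972) × 30 = 7470 + (+1230) = 8700 ft.
ISA temperature at 8700 ft = 15 − 2 × (8700/1000) = -2.4°C.
ISA deviation = 15 − (-2.4) = +17.4°C.
Density altitude = 8700 + 120 × (17.4) = 10788 ft.

10788 ft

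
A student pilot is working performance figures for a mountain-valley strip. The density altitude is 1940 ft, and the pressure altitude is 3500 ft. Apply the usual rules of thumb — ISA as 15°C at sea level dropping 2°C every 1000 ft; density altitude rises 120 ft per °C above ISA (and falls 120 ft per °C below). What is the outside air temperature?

-5°C

Density altitude − pressure altitude = 1940 − 3500 = -1560 ft.
At 120 ft/°C that is an ISA deviation of -1560/120 = -13°C.
ISA temperature at 3500 ft = 15 − 2 × (3500/1000) = 8°C.
OAT = ISA + deviation = 8 + (-13) = -5°C.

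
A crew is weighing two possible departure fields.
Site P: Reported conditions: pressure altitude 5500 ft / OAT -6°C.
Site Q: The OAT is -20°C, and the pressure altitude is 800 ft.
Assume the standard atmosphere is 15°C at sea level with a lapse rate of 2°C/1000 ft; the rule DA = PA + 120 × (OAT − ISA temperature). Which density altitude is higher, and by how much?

Site P by 7508 ft

Site P: ISA temp = 4°C, deviation -10°C, DA = 5500 + 120 × (-10) = 4300 ft.
Site Q: ISA temp = 13.4°C, deviation -33.4°C, DA = 800 + 120 × (-33.4) = -3208 ft.
Site P is higher by 4300 − (-3208) = 7508 ft.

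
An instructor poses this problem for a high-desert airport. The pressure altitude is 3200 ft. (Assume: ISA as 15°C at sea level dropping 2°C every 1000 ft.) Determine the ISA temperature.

ISA temperature = 15 − 2 × (3200/1000) = 15 − 6.4 = 8.6°C.

8.6°C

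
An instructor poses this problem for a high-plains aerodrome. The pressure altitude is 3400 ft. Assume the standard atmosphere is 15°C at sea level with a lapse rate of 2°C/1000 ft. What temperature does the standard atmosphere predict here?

ISA temperature = 15 − 2 × (3400/1000) = 15 − 6.8 = 8.2°C.

8.2°C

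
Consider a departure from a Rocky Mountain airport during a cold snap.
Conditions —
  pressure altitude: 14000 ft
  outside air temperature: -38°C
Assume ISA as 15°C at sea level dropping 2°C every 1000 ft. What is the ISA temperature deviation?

ISA temperature at 14000 ft = 15 − 2 × (14000/1000) = -13°C.
Deviation = OAT − ISA = -38 − (-13) = -25°C.

ISA-25°C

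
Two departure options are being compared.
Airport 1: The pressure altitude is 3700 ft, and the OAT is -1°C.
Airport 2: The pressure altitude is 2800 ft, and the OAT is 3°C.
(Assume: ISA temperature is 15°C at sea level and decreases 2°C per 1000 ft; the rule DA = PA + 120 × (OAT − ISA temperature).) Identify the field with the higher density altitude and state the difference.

Airport 1: ISA temp = 7.6°C, deviation -8.6°C, DA = 3700 + 120 × (-8.6) = 2668 ft.
Airport 2: ISA temp = 9.4°C, deviation -6.4°C, DA = 2800 + 120 × (-6.4) = 2032 ft.
Airport 1 is higher by 2668 − 2032 = 636 ft.

Airport 1 by 636 ft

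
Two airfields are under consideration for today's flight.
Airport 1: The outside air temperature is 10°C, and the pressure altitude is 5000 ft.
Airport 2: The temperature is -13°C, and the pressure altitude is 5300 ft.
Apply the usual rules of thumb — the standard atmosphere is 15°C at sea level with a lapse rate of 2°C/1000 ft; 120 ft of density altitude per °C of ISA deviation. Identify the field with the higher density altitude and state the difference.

Airport 1: ISA temp = 5°C, deviation +5°C, DA = 5000 + 120 × 5 = 5600 ft.
Airport 2: ISA temp = 4.4°C, deviation -17.4°C, DA = 5300 + 120 × (-17.4) = 3212 ft.
Airport 1 is higher by 5600 − 3212 = 2388 ft.

Airport 1 by 2388 ft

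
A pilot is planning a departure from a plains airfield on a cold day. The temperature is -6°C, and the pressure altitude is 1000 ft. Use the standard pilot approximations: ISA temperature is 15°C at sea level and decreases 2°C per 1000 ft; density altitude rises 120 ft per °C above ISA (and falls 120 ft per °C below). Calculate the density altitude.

ISA temperature at 1000 ft = 15 − 2 × (1000/1000) = 13°C.
ISA deviation = -6 − 13 = -19°C.
Density altitude = 1000 + 120 × (-19) = 1000 + (-2280) = -1280 ft.

-1280 ft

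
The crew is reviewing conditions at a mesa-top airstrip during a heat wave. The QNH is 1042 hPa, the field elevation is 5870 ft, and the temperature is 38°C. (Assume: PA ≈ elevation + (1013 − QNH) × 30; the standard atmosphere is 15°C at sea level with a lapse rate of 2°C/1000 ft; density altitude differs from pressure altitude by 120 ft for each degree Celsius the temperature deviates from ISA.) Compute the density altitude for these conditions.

Pressure altitude = 5870 + (1013 − 1042) × 30 = 5870 + (-870) = 5000 ft.
ISA temperature at 5000 ft = 15 − 2 × (5000/1000) = 5°C.
ISA deviation = 38 − 5 = +33°C.
Density altitude = 5000 + 120 × (33) = 8960 ft.

8960 ft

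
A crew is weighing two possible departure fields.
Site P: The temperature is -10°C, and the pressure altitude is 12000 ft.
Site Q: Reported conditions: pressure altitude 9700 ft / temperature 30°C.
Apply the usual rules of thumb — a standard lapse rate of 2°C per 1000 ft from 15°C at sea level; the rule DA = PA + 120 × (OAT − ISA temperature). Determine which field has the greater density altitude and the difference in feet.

Site Q by 1948 ft

Site P: ISA temp = -9°C, deviation -1°C, DA = 12000 + 120 × (-1) = 11880 ft.
Site Q: ISA temp = -4.4°C, deviation +34.4°C, DA = 9700 + 120 × 34.4 = 13828 ft.
Site Q is higher by 13828 − 11880 = 1948 ft.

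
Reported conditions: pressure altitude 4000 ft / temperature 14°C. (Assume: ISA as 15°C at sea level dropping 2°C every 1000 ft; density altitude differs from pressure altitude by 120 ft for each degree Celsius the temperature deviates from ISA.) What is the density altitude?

ISA temperature at 4000 ft = 15 − 2 × (4000/1000) = 7°C.
ISA deviation = 14 − 7 = +7°C.
Density altitude = 4000 + 120 × (7) = 4000 + (+840) = 4840 ft.

4840 ft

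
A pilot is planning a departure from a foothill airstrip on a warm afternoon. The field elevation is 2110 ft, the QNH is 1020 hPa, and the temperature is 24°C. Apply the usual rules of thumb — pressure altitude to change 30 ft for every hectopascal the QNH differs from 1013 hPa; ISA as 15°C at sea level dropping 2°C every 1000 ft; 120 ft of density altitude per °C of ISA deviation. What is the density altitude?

3436 ft

Pressure altitude = 2110 + (1013 − 1020) × 30 = 2110 + (-210) = 1900 ft.
ISA temperature at 1900 ft = 15 − 2 × (1900/1000) = 11.2°C.
ISA deviation = 24 − 11.2 = +12.8°C.
Density altitude = 1900 + 120 × (12.8) = 3436 ft.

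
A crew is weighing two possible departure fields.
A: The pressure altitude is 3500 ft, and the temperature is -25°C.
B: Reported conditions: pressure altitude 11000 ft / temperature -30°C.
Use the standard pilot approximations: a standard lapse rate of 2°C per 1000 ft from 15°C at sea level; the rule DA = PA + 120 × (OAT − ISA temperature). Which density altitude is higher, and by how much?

A: ISA temp = 8°C, deviation -33°C, DA = 3500 + 120 × (-33) = -460 ft.
B: ISA temp = -7°C, deviation -23°C, DA = 11000 + 120 × (-23) = 8240 ft.
B is higher by 8240 − (-460) = 8700 ft.

B by 8700 ft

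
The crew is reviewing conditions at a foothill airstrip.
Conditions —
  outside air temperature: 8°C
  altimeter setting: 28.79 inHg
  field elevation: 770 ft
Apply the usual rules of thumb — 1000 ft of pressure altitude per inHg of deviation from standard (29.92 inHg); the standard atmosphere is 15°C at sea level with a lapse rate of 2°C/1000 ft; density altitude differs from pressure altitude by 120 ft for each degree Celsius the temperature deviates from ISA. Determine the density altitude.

Pressure altitude = 770 + (29.92 − 28.79) × 1000 = 770 + (+1130) = 1900 ft.
ISA temperature at 1900 ft = 15 − 2 × (1900/1000) = 11.2°C.
ISA deviation = 8 − 11.2 = -3.2°C.
Density altitude = 1900 + 120 × (-3.2) = 1516 ft.

1516 ft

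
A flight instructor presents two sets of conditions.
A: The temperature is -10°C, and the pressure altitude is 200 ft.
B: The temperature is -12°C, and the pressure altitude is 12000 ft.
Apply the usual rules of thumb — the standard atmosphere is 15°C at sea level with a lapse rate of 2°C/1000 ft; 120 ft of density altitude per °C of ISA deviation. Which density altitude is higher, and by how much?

A: ISA temp = 14.6°C, deviation -24.6°C, DA = 200 + 120 × (-24.6) = -2752 ft.
B: ISA temp = -9°C, deviation -3°C, DA = 12000 + 120 × (-3) = 11640 ft.
B is higher by 11640 − (-2752) = 14392 ft.

B by 14392 ft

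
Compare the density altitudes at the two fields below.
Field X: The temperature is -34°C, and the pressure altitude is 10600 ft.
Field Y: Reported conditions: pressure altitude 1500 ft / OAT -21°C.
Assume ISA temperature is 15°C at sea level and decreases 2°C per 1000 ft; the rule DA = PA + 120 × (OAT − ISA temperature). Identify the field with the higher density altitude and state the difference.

Field X: ISA temp = -6.2°C, deviation -27.8°C, DA = 10600 + 120 × (-27.8) = 7264 ft.
Field Y: ISA temp = 12°C, deviation -33°C, DA = 1500 + 120 × (-33) = -2460 ft.
Field X is higher by 7264 − (-2460) = 9724 ft.

Field X by 9724 ft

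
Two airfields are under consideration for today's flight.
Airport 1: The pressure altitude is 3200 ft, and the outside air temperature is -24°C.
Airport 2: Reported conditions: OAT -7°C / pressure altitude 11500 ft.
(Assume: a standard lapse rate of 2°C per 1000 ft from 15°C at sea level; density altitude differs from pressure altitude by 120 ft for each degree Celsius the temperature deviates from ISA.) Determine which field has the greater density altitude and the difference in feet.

Airport 1: ISA temp = 8.6°C, deviation -32.6°C, DA = 3200 + 120 × (-32.6) = -712 ft.
Airport 2: ISA temp = -8°C, deviation +1°C, DA = 11500 + 120 × 1 = 11620 ft.
Airport 2 is higher by 11620 − (-712) = 12332 ft.

Airport 2 by 12332 ft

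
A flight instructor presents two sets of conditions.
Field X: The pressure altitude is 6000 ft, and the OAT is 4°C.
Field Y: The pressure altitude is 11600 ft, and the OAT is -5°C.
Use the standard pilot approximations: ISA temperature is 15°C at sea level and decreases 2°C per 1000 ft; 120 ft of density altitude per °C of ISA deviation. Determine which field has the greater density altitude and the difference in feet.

Field X: ISA temp = 3°C, deviation +1°C, DA = 6000 + 120 × 1 = 6120 ft.
Field Y: ISA temp = -8.2°C, deviation +3.2°C, DA = 11600 + 120 × 3.2 = 11984 ft.
Field Y is higher by 11984 − 6120 = 5864 ft.

Field Y by 5864 ft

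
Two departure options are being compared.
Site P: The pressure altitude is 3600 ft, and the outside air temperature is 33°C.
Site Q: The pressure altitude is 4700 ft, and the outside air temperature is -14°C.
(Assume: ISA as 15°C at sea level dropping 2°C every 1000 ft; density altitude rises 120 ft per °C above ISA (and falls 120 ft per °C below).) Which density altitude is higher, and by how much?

Site P by 4276 ft

Site P: ISA temp = 7.8°C, deviation +25.2°C, DA = 3600 + 120 × 25.2 = 6624 ft.
Site Q: ISA temp = 5.6°C, deviation -19.6°C, DA = 4700 + 120 × (-19.6) = 2348 ft.
Site P is higher by 6624 − 2348 = 4276 ft.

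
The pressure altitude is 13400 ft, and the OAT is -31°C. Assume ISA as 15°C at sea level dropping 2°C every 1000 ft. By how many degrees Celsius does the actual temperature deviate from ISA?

ISA-19.2°C

ISA temperature at 13400 ft = 15 − 2 × (13400/1000) = -11.8°C.
Deviation = OAT − ISA = -31 − (-11.8) = -19.2°C.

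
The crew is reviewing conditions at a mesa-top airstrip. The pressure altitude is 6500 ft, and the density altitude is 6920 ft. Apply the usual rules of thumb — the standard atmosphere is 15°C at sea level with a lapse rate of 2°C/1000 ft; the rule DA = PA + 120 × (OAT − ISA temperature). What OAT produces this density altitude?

5.5°C

Density altitude − pressure altitude = 6920 − 6500 = +420 ft.
At 120 ft/°C that is an ISA deviation of 420/120 = +3.5°C.
ISA temperature at 6500 ft = 15 − 2 × (6500/1000) = 2°C.
OAT = ISA + deviation = 2 + (+3.5) = 5.5°C.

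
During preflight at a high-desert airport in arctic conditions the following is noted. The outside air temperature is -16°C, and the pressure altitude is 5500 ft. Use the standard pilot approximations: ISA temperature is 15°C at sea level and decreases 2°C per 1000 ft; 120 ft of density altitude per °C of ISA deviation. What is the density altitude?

ISA temperature at 5500 ft = 15 − 2 × (5500/1000) = 4°C.
ISA deviation = -16 − 4 = -20°C.
Density altitude = 5500 + 120 × (-20) = 5500 + (-2400) = 3100 ft.

3100 ft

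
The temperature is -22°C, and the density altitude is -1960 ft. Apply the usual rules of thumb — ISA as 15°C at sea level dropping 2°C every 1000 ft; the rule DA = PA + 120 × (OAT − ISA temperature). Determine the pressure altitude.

2000 ft

DA = PA + 120 × (OAT − (15 − 2·PA/1000)) = PA + 120·OAT − 1800 + 0.24·PA = 1.24·PA + 120·OAT − 1800.
So 1.24·PA = -1960 − 120 × (-22) + 1800 = 2480.
PA = 2480 / 1.24 = 2000 ft.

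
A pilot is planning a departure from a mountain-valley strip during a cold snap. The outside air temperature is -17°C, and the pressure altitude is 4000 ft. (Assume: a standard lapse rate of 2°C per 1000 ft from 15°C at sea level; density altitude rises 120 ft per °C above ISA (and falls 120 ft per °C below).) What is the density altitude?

ISA temperature at 4000 ft = 15 − 2 × (4000/1000) = 7°C.
ISA deviation = -17 − 7 = -24°C.
Density altitude = 4000 + 120 × (-24) = 4000 + (-2880) = 1120 ft.

1120 ft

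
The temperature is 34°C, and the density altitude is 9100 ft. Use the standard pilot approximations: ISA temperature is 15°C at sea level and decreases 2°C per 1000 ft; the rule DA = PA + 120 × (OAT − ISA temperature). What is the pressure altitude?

DA = PA + 120 × (OAT − (15 − 2·PA/1000)) = PA + 120·OAT − 1800 + 0.24·PA = 1.24·PA + 120·OAT − 1800.
So 1.24·PA = 9100 − 120 × 34 + 1800 = 6820.
PA = 6820 / 1.24 = 5500 ft.

5500 ft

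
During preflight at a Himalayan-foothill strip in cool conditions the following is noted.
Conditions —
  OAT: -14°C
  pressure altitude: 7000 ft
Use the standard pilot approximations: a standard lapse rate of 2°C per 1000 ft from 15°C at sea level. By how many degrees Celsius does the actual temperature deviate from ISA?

ISA-15°C

ISA temperature at 7000 ft = 15 − 2 × (7000/1000) = 1°C.
Deviation = OAT − ISA = -14 − 1 = -15°C.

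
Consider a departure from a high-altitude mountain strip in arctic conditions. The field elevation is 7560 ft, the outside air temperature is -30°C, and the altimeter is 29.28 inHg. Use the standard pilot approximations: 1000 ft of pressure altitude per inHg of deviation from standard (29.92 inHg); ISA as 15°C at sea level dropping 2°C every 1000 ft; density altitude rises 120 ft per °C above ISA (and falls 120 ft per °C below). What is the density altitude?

Pressure altitude = 7560 + (29.92 − 29.28) × 1000 = 7560 + (+640) = 8200 ft.
ISA temperature at 8200 ft = 15 − 2 × (8200/1000) = -1.4°C.
ISA deviation = -30 − (-1.4) = -28.6°C.
Density altitude = 8200 + 120 × (-28.6) = 4768 ft.

4768 ft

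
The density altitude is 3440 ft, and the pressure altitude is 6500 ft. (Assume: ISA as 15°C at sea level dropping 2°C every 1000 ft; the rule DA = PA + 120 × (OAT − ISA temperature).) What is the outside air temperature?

-23.5°C

Density altitude − pressure altitude = 3440 − 6500 = -3060 ft.
At 120 ft/°C that is an ISA deviation of -3060/120 = -25.5°C.
ISA temperature at 6500 ft = 15 − 2 × (6500/1000) = 2°C.
OAT = ISA + deviation = 2 + (-25.5) = -23.5°C.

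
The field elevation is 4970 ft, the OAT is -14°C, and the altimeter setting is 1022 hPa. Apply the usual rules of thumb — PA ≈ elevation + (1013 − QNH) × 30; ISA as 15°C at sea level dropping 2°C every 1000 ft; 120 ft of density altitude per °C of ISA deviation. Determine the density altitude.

2348 ft

Pressure altitude = 4970 + (1013 − 1022) × 30 = 4970 + (-270) = 4700 ft.
ISA temperature at 4700 ft = 15 − 2 × (4700/1000) = 5.6°C.
ISA deviation = -14 − 5.6 = -19.6°C.
Density altitude = 4700 + 120 × (-19.6) = 2348 ft.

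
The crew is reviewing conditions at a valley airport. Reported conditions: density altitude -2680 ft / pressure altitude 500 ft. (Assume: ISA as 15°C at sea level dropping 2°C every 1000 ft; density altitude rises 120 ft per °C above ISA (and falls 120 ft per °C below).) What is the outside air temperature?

Density altitude − pressure altitude = -2680 − 500 = -3180 ft.
At 120 ft/°C that is an ISA deviation of -3180/120 = -26.5°C.
ISA temperature at 500 ft = 15 − 2 × (500/1000) = 14°C.
OAT = ISA + deviation = 14 + (-26.5) = -12.5°C.

-12.5°C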